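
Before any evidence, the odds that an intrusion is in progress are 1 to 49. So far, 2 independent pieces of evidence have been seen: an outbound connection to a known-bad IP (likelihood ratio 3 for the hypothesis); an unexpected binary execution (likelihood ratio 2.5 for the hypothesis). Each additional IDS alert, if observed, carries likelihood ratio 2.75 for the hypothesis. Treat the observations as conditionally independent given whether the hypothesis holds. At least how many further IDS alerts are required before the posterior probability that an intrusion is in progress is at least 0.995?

Prior odds = 1/49.
Combined Bayes factor of the evidence already in hand = 3 × 2.5 = 7.5.
Odds after that evidence = (1/49) × 7.5 = 15/98.
Target odds = 0.995/0.005 = 199.
Need 2.75ⁿ ≥ 199 ÷ (15/98) = 19502/15.
2.75⁷ = 19487171/16384 falls short of 19502/15 but 2.75⁸ = 214358881/65536 reaches it, so n = 8.

8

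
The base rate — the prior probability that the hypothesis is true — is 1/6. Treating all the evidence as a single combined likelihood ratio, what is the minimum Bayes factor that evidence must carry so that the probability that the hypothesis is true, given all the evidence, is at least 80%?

Prior odds = (1/6)/(5/6) = 0.2.
Target odds = 0.8/0.2 = 4.
Required Bayes factor = 4 ÷ 0.2 = 20.

20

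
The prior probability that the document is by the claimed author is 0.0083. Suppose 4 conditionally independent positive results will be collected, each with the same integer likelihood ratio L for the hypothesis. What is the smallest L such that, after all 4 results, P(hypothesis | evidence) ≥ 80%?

Prior odds = 0.0083/0.9917 = 83/9917.
Target odds = 0.8/0.2 = 4.
Need L⁴ ≥ 4 ÷ (83/9917) = 39668/83.
4⁴ = 256 < 39668/83 ≤ 625 = 5⁴, so L = 5.

5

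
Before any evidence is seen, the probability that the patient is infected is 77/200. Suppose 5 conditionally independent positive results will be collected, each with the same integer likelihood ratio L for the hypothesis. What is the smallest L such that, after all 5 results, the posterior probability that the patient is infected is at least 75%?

2

Prior odds = 0.385/0.615 = 77/123.
Target odds = 0.75/0.25 = 3.
Need L⁵ ≥ 3 ÷ (77/123) = 369/77.
1⁵ = 1 < 369/77 ≤ 32 = 2⁵, so L = 2.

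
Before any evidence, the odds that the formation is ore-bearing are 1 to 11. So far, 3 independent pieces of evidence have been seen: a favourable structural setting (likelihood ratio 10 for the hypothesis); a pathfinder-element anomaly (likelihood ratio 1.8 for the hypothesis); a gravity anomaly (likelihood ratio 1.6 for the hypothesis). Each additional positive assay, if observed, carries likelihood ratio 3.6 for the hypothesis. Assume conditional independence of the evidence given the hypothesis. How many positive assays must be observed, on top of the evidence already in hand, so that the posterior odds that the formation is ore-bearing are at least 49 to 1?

Prior odds = 1/11.
Combined Bayes factor of the evidence already in hand = 10 × 1.8 × 1.6 = 28.8.
Odds after that evidence = (1/11) × 28.8 = 144/55.
Target odds = 49.
Need 3.6ⁿ ≥ 49 ÷ (144/55) = 2695/144.
3.6² = 12.96 falls short of 2695/144 but 3.6³ = 46.656 reaches it, so n = 3.

3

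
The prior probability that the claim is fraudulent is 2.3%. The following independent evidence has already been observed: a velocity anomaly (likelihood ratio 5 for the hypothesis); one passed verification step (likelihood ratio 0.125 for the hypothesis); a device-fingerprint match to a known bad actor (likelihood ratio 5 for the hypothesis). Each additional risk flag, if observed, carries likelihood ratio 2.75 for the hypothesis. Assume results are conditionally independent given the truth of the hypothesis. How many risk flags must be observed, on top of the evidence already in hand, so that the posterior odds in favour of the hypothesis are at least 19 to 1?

Prior odds = 0.023/0.977 = 23/977.
Combined Bayes factor of the evidence already in hand = 5 × 0.125 × 5 = 3.125.
Odds after that evidence = (23/977) × 3.125 = 575/7816.
Target odds = 19.
Need 2.75ⁿ ≥ 19 ÷ (575/7816) = 148504/575.
2.75⁵ = 161051/1024 falls short of 148504/575 but 2.75⁶ = 1771561/4096 reaches it, so n = 6.

6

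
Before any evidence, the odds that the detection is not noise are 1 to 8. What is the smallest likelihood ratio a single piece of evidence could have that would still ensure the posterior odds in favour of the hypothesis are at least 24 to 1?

192

Prior odds = 0.125.
Target odds = 24.
Required Bayes factor = 24 ÷ 0.125 = 192.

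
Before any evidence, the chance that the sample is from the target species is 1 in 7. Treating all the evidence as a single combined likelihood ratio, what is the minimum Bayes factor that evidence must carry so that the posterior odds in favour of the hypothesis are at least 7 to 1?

Prior odds = (1/7)/(6/7) = 1/6.
Target odds = 7.
Required Bayes factor = 7 ÷ (1/6) = 42.

42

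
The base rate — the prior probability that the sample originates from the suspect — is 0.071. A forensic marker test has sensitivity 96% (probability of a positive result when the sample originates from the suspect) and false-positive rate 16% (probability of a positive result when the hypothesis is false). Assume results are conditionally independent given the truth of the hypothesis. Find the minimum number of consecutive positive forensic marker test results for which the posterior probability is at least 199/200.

5

Prior odds = 0.071/0.929 = 71/929.
Likelihood ratio of a positive result = 0.96/0.16 = 6.
Target odds: 0.995 ÷ 0.005 = 199.
Require 6ⁿ ≥ 199 ÷ (71/929) = 184871/71.
6⁴ = 1296 falls short of 184871/71 but 6⁵ = 7776 reaches it, so n = 5.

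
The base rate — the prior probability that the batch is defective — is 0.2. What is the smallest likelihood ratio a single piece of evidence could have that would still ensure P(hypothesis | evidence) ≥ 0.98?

196

Prior odds = 0.2/0.8 = 0.25.
Target odds = 0.98/0.02 = 49.
Required Bayes factor = 49 ÷ 0.25 = 196.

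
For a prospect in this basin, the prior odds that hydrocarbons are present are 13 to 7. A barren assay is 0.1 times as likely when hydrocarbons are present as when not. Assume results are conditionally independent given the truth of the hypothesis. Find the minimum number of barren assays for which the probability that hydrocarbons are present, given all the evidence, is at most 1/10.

Prior odds = 13/7.
Likelihood ratio per barren assay = 0.1.
Target odds: 0.1 ÷ 0.9 = 1/9.
Require 0.1ⁿ ≤ 1/9 ÷ (13/7) = 7/117.
0.1¹ = 0.1 is still above 7/117 but 0.1² = 0.01 is at or below it, so n = 2.

2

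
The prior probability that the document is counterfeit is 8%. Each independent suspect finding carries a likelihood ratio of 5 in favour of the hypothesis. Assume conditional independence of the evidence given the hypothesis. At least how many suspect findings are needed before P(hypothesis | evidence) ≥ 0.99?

5

Prior odds: 0.08 ÷ 0.92 = 2/23.
Likelihood ratio per suspect finding = 5.
Target odds: 0.99 ÷ 0.01 = 99.
Need (2/23) × 5ⁿ ≥ 99, i.e. 5ⁿ ≥ 1138.5.
5⁴ = 625 falls short of 1138.5 but 5⁵ = 3125 reaches it, so n = 5.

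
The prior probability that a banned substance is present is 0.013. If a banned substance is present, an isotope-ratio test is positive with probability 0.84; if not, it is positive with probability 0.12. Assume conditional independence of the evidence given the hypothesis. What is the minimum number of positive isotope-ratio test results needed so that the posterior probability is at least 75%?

Prior odds = 0.013/0.987 = 13/987.
Likelihood ratio of a positive = 0.84/0.12 = 7.
Target odds: 0.75 ÷ 0.25 = 3.
Need (13/987) × 7ⁿ ≥ 3, i.e. 7ⁿ ≥ 2961/13.
7² = 49 falls short of 2961/13 but 7³ = 343 reaches it, so n = 3.

3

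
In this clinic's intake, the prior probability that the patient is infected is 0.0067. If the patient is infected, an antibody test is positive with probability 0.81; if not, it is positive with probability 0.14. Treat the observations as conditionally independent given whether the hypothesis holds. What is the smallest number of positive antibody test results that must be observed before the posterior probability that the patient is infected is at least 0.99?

Prior odds = 0.0067/0.9933 = 67/9933.
Likelihood ratio of a positive = 0.81/0.14 = 81/14.
Target posterior odds = 0.99/0.01 = 99.
Need (67/9933) × (81/14)ⁿ ≥ 99, i.e. (81/14)ⁿ ≥ 983367/67.
(81/14)⁵ ≈6483.13 falls short of 983367/67 but (81/14)⁶ ≈37509.6 reaches it, so n = 6.

6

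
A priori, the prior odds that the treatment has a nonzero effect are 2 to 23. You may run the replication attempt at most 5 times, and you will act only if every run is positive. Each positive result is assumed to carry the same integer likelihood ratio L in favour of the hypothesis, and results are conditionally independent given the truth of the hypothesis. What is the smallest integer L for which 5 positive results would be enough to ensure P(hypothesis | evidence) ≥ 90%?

Prior odds = 2/23.
Target odds = 0.9/0.1 = 9.
Need L⁵ ≥ 9 ÷ (2/23) = 103.5.
2⁵ = 32 < 103.5 ≤ 243 = 3⁵, so L = 3.

3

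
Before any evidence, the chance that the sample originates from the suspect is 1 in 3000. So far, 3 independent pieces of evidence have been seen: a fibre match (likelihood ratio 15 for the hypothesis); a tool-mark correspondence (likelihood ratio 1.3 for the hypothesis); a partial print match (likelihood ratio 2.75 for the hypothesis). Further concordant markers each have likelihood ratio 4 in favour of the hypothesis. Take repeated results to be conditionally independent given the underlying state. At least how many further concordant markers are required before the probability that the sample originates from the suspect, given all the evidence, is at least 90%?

Prior odds = (1/3000)/(2999/3000) = 1/2999.
Combined Bayes factor of the evidence already in hand = 15 × 1.3 × 2.75 = 53.625.
Odds after that evidence = (1/2999) × 53.625 = 429/23992.
Target odds = 0.9/0.1 = 9.
Need 4ⁿ ≥ 9 ÷ (429/23992) = 71976/143.
4⁴ = 256 falls short of 71976/143 but 4⁵ = 1024 reaches it, so n = 5.

5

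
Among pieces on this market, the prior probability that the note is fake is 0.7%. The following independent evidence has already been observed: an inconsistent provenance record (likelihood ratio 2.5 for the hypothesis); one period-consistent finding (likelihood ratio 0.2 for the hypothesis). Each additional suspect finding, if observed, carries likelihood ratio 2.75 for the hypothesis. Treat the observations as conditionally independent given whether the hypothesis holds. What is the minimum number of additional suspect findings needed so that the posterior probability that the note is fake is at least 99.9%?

13

Prior odds = 0.007/0.993 = 7/993.
Combined Bayes factor of the evidence already in hand = 2.5 × 0.2 = 0.5.
Odds after that evidence = (7/993) × 0.5 = 7/1986.
Target odds = 0.999/0.001 = 999.
Need 2.75ⁿ ≥ 999 ÷ (7/1986) = 1984014/7.
2.75¹² ≈187065 falls short of 1984014/7 but 2.75¹³ ≈514428 reaches it, so n = 13.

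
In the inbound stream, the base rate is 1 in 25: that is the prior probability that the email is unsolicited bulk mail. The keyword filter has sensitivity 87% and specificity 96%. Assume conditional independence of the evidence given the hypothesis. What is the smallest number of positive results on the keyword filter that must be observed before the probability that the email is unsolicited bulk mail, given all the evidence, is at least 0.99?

3

Prior odds = 0.04/0.96 = 1/24.
False-positive rate = 1 − 0.96 = 0.04; likelihood ratio of a positive = 0.87/0.04 = 21.75.
Target posterior odds = 0.99/0.01 = 99.
Need (1/24) × 21.75ⁿ ≥ 99, i.e. 21.75ⁿ ≥ 2376.
21.75² = 473.0625 falls short of 2376 but 21.75³ = 658503/64 reaches it, so n = 3.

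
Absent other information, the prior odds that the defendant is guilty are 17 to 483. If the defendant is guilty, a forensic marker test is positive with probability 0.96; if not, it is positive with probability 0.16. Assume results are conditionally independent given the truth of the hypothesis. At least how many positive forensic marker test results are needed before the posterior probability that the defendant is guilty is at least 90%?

Prior odds = 17/483.
Likelihood ratio of a positive = 0.96/0.16 = 6.
Target odds: 0.9 ÷ 0.1 = 9.
Need (17/483) × 6ⁿ ≥ 9, i.e. 6ⁿ ≥ 4347/17.
6³ = 216 falls short of 4347/17 but 6⁴ = 1296 reaches it, so n = 4.

4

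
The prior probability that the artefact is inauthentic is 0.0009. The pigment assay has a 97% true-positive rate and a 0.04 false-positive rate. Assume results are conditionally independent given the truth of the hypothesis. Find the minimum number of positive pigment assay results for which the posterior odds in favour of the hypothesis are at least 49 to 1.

4

Prior odds: 0.0009 ÷ 0.9991 = 9/9991.
Likelihood ratio of a positive result = 0.97/0.04 = 24.25.
Target odds = 49.
Require 24.25ⁿ ≥ 49 ÷ (9/9991) = 489559/9.
24.25³ = 912673/64 falls short of 489559/9 but 24.25⁴ = 88529281/256 reaches it, so n = 4.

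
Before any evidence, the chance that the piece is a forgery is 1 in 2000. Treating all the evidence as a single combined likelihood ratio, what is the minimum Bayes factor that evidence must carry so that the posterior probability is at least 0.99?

197901

Prior odds = 0.0005/0.9995 = 1/1999.
Target odds = 0.99/0.01 = 99.
Required Bayes factor = 99 ÷ (1/1999) = 197901.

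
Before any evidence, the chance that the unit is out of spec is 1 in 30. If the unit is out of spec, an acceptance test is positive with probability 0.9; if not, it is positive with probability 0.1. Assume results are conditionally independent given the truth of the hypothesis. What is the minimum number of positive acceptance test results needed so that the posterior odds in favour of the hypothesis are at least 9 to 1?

3

Prior odds: (1/30) ÷ (29/30) = 1/29.
Likelihood ratio of a positive = 0.9/0.1 = 9.
Target odds = 9.
Require 9ⁿ ≥ 9 ÷ (1/29) = 261.
9² = 81 falls short of 261 but 9³ = 729 reaches it, so n = 3.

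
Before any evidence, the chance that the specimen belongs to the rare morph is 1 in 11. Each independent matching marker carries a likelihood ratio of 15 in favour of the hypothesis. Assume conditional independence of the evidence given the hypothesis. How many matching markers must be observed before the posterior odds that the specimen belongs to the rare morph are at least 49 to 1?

Prior odds: (1/11) ÷ (10/11) = 0.1.
Likelihood ratio per matching marker = 15.
Target odds = 49.
Need 0.1 × 15ⁿ ≥ 49, i.e. 15ⁿ ≥ 490.
15² = 225 falls short of 490 but 15³ = 3375 reaches it, so n = 3.

3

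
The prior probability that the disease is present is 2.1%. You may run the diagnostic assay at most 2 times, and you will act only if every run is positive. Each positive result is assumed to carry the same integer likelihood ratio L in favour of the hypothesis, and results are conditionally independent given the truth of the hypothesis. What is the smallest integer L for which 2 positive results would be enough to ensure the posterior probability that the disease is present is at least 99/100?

68

Prior odds = 0.021/0.979 = 21/979.
Target odds = 0.99/0.01 = 99.
Need L² ≥ 99 ÷ (21/979) = 32307/7.
67² = 4489 < 32307/7 ≤ 4624 = 68², so L = 68.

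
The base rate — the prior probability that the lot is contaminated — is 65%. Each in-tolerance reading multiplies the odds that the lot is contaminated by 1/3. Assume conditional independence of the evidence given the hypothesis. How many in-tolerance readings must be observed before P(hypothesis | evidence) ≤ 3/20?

3

Prior odds: 0.65 ÷ 0.35 = 13/7.
Likelihood ratio per in-tolerance reading = 1/3.
Target odds: 0.15 ÷ 0.85 = 3/17.
Need (13/7) × (1/3)ⁿ ≤ 3/17, i.e. (1/3)ⁿ ≤ 21/221.
(1/3)² = 1/9 is still above 21/221 but (1/3)³ = 1/27 is at or below it, so n = 3.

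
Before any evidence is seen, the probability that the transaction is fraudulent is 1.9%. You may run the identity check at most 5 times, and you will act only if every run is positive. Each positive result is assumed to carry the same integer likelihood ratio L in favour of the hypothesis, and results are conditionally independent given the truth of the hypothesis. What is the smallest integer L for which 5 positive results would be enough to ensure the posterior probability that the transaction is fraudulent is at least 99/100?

6

Prior odds = 0.019/0.981 = 19/981.
Target odds = 0.99/0.01 = 99.
Need L⁵ ≥ 99 ÷ (19/981) = 97119/19.
5⁵ = 3125 < 97119/19 ≤ 7776 = 6⁵, so L = 6.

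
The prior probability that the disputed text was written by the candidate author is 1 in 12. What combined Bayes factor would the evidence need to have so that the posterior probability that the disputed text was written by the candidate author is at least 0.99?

1089

Prior odds = (1/12)/(11/12) = 1/11.
Target odds = 0.99/0.01 = 99.
Required Bayes factor = 99 ÷ (1/11) = 1089.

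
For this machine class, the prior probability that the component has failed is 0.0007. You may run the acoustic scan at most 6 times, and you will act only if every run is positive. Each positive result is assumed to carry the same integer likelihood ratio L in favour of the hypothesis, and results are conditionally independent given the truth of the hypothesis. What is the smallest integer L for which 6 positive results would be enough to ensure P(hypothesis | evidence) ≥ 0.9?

5

Prior odds = 0.0007/0.9993 = 7/9993.
Target odds = 0.9/0.1 = 9.
Need L⁶ ≥ 9 ÷ (7/9993) = 89937/7.
4⁶ = 4096 < 89937/7 ≤ 15625 = 5⁶, so L = 5.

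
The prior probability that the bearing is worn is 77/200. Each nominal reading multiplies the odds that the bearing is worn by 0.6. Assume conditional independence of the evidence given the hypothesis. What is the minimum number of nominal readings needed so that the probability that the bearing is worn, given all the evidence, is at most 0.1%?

13

Prior odds: 0.385 ÷ 0.615 = 77/123.
Likelihood ratio per nominal reading = 0.6.
Target odds: 0.001 ÷ 0.999 = 1/999.
Need (77/123) × 0.6ⁿ ≤ 1/999, i.e. 0.6ⁿ ≤ 41/25641.
0.6¹² = 531441/244140625 is still above 41/25641 but 0.6¹³ ≈0.00130607 is at or below it, so n = 13.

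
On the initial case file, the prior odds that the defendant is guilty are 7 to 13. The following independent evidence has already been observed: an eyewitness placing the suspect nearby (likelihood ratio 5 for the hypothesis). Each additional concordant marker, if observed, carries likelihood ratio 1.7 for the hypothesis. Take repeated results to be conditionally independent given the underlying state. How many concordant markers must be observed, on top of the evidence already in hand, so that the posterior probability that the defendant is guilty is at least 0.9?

3

Prior odds = 7/13.
Bayes factor of the evidence already in hand = 5.
Odds after that evidence = (7/13) × 5 = 35/13.
Target odds = 0.9/0.1 = 9.
Need 1.7ⁿ ≥ 9 ÷ (35/13) = 117/35.
1.7² = 2.89 falls short of 117/35 but 1.7³ = 4.913 reaches it, so n = 3.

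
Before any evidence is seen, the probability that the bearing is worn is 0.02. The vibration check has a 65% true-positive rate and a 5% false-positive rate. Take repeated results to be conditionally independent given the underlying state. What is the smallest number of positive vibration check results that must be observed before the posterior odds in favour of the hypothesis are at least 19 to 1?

Prior odds = 0.02/0.98 = 1/49.
Likelihood ratio of a positive result = 0.65/0.05 = 13.
Target odds = 19.
Need (1/49) × 13ⁿ ≥ 19, i.e. 13ⁿ ≥ 931.
13² = 169 falls short of 931 but 13³ = 2197 reaches it, so n = 3.

3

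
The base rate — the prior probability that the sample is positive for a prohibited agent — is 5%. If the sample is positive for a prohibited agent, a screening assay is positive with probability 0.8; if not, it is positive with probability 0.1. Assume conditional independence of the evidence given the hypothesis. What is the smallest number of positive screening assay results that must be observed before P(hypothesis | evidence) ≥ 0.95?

3

Prior odds: 0.05 ÷ 0.95 = 1/19.
Likelihood ratio of a positive = 0.8/0.1 = 8.
Target posterior odds = 0.95/0.05 = 19.
Need (1/19) × 8ⁿ ≥ 19, i.e. 8ⁿ ≥ 361.
8² = 64 falls short of 361 but 8³ = 512 reaches it, so n = 3.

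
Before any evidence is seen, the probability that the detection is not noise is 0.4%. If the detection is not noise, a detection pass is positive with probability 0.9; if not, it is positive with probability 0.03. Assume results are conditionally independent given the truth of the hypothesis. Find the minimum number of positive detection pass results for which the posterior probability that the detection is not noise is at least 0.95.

Prior odds = 0.004/0.996 = 1/249.
Likelihood ratio of a positive = 0.9/0.03 = 30.
Target posterior odds = 0.95/0.05 = 19.
Require 30ⁿ ≥ 19 ÷ (1/249) = 4731.
30² = 900 falls short of 4731 but 30³ = 27000 reaches it, so n = 3.

3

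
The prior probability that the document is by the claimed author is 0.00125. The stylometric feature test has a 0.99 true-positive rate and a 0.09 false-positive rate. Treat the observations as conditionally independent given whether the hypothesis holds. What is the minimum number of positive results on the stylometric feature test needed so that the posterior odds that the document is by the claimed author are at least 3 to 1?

Prior odds: 0.00125 ÷ 0.99875 = 1/799.
Likelihood ratio of a positive result = 0.99/0.09 = 11.
Target odds = 3.
Need (1/799) × 11ⁿ ≥ 3, i.e. 11ⁿ ≥ 2397.
11³ = 1331 falls short of 2397 but 11⁴ = 14641 reaches it, so n = 4.

4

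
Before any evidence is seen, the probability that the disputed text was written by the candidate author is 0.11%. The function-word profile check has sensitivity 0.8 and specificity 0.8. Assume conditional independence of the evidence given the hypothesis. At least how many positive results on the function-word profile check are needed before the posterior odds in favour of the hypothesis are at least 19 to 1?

8

Prior odds = 0.0011/0.9989 = 11/9989.
False-positive rate = 1 − 0.8 = 0.2; likelihood ratio of a positive = 0.8/0.2 = 4.
Target odds = 19.
Need (11/9989) × 4ⁿ ≥ 19, i.e. 4ⁿ ≥ 189791/11.
4⁷ = 16384 falls short of 189791/11 but 4⁸ = 65536 reaches it, so n = 8.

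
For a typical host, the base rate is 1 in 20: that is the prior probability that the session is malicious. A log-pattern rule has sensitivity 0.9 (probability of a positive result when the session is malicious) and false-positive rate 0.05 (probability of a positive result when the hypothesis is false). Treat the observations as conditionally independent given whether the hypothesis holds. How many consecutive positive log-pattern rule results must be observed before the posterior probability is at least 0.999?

Prior odds: 0.05 ÷ 0.95 = 1/19.
Likelihood ratio of a positive result = 0.9/0.05 = 18.
Target odds: 0.999 ÷ 0.001 = 999.
Need (1/19) × 18ⁿ ≥ 999, i.e. 18ⁿ ≥ 18981.
18³ = 5832 falls short of 18981 but 18⁴ = 104976 reaches it, so n = 4.

4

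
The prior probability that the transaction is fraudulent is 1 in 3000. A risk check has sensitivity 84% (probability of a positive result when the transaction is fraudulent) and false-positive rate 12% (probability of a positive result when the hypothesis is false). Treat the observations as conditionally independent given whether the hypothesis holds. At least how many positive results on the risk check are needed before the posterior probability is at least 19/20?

Prior odds: (1/3000) ÷ (2999/3000) = 1/2999.
Likelihood ratio of a positive result = 0.84/0.12 = 7.
Target posterior odds = 0.95/0.05 = 19.
Require 7ⁿ ≥ 19 ÷ (1/2999) = 56981.
7⁵ = 16807 falls short of 56981 but 7⁶ = 117649 reaches it, so n = 6.

6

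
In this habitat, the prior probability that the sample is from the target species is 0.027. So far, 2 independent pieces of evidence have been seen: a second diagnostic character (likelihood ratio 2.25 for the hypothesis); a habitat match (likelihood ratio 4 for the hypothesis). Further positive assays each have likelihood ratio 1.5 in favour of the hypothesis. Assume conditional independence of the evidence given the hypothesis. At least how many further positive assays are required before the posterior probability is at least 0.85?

8

Prior odds = 0.027/0.973 = 27/973.
Combined Bayes factor of the evidence already in hand = 2.25 × 4 = 9.
Odds after that evidence = (27/973) × 9 = 243/973.
Target odds = 0.85/0.15 = 17/3.
Need 1.5ⁿ ≥ 17/3 ÷ (243/973) = 16541/729.
1.5⁷ = 17.0859375 falls short of 16541/729 but 1.5⁸ = 25.62890625 reaches it, so n = 8.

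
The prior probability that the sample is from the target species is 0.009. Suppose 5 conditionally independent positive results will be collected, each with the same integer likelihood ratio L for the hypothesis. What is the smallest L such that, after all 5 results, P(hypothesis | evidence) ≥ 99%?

Prior odds = 0.009/0.991 = 9/991.
Target odds = 0.99/0.01 = 99.
Need L⁵ ≥ 99 ÷ (9/991) = 10901.
6⁵ = 7776 < 10901 ≤ 16807 = 7⁵, so L = 7.

7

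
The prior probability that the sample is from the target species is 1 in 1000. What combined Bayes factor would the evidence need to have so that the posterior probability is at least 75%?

2997

Prior odds = 0.001/0.999 = 1/999.
Target odds = 0.75/0.25 = 3.
Required Bayes factor = 3 ÷ (1/999) = 2997.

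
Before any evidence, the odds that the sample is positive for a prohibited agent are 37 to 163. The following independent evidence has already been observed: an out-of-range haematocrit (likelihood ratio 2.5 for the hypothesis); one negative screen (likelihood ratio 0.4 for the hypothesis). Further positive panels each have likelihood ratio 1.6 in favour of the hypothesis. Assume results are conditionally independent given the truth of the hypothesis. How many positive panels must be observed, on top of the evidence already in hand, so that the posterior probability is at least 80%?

Prior odds = 37/163.
Combined Bayes factor of the evidence already in hand = 2.5 × 0.4 = 1.
Odds after that evidence = (37/163) × 1 = 37/163.
Target odds = 0.8/0.2 = 4.
Need 1.6ⁿ ≥ 4 ÷ (37/163) = 652/37.
1.6⁶ = 262144/15625 falls short of 652/37 but 1.6⁷ = 2097152/78125 reaches it, so n = 7.

7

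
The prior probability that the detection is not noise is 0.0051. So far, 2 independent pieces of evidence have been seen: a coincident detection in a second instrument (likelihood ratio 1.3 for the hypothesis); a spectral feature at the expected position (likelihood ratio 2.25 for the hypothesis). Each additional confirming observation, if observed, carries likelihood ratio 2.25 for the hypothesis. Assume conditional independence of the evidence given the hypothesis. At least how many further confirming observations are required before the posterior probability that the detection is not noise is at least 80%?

7

Prior odds = 0.0051/0.9949 = 51/9949.
Combined Bayes factor of the evidence already in hand = 1.3 × 2.25 = 2.925.
Odds after that evidence = (51/9949) × 2.925 = 5967/397960.
Target odds = 0.8/0.2 = 4.
Need 2.25ⁿ ≥ 4 ÷ (5967/397960) = 1591840/5967.
2.25⁶ = 531441/4096 falls short of 1591840/5967 but 2.25⁷ = 4782969/16384 reaches it, so n = 7.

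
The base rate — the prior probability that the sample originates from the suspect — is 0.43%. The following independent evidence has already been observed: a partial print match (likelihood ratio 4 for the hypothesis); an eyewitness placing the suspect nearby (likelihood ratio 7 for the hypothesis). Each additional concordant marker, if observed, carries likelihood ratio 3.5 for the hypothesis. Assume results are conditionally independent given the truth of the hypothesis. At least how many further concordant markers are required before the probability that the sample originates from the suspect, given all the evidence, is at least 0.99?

Prior odds = 0.0043/0.9957 = 43/9957.
Combined Bayes factor of the evidence already in hand = 4 × 7 = 28.
Odds after that evidence = (43/9957) × 28 = 1204/9957.
Target odds = 0.99/0.01 = 99.
Need 3.5ⁿ ≥ 99 ÷ (1204/9957) = 985743/1204.
3.5⁵ = 525.21875 falls short of 985743/1204 but 3.5⁶ = 1838.265625 reaches it, so n = 6.

6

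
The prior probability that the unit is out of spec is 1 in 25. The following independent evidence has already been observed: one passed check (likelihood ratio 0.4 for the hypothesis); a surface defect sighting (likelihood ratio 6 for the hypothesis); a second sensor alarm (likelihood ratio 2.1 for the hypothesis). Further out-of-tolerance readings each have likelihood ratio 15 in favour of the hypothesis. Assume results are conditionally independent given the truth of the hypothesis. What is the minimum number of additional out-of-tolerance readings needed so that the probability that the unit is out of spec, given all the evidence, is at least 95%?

Prior odds = 0.04/0.96 = 1/24.
Combined Bayes factor of the evidence already in hand = 0.4 × 6 × 2.1 = 5.04.
Odds after that evidence = (1/24) × 5.04 = 0.21.
Target odds = 0.95/0.05 = 19.
Need 15ⁿ ≥ 19 ÷ 0.21 = 1900/21.
15¹ = 15 falls short of 1900/21 but 15² = 225 reaches it, so n = 2.

2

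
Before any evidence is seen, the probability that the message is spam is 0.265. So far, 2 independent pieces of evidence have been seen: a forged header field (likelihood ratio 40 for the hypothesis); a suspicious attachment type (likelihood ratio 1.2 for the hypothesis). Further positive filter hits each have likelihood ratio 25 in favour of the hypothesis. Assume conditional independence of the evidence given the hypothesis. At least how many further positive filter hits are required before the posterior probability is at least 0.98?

Prior odds = 0.265/0.735 = 53/147.
Combined Bayes factor of the evidence already in hand = 40 × 1.2 = 48.
Odds after that evidence = (53/147) × 48 = 848/49.
Target odds = 0.98/0.02 = 49.
Need 25ⁿ ≥ 49 ÷ (848/49) = 2401/848.
25¹ = 25, which meets the required 2401/848; so n = 1.

1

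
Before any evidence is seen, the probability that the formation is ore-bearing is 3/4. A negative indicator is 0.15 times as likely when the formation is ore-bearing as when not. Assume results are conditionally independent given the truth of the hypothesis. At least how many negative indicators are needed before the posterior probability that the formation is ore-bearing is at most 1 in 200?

Prior odds: 0.75 ÷ 0.25 = 3.
Likelihood ratio per negative indicator = 0.15.
Target posterior odds = 0.005/0.995 = 1/199.
Require 0.15ⁿ ≤ 1/199 ÷ 3 = 1/597.
0.15³ = 0.003375 is still above 1/597 but 0.15⁴ = 81/160000 is at or below it, so n = 4.

4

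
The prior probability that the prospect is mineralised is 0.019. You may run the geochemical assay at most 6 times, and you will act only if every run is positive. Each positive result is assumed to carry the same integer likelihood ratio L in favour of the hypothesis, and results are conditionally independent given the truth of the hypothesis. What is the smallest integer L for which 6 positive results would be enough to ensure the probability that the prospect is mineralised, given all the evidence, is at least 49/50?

Prior odds = 0.019/0.981 = 19/981.
Target odds = 0.98/0.02 = 49.
Need L⁶ ≥ 49 ÷ (19/981) = 48069/19.
3⁶ = 729 < 48069/19 ≤ 4096 = 4⁶, so L = 4.

4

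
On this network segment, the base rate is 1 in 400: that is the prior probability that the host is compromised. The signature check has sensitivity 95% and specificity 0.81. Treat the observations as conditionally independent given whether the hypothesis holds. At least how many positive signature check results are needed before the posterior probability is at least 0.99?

Prior odds = 0.0025/0.9975 = 1/399.
False-positive rate = 1 − 0.81 = 0.19; likelihood ratio of a positive = 0.95/0.19 = 5.
Target odds: 0.99 ÷ 0.01 = 99.
Require 5ⁿ ≥ 99 ÷ (1/399) = 39501.
5⁶ = 15625 falls short of 39501 but 5⁷ = 78125 reaches it, so n = 7.

7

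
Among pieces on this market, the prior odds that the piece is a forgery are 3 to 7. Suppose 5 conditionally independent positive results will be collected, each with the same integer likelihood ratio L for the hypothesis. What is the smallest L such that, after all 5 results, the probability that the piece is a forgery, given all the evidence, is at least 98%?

3

Prior odds = 3/7.
Target odds = 0.98/0.02 = 49.
Need L⁵ ≥ 49 ÷ (3/7) = 343/3.
2⁵ = 32 < 343/3 ≤ 243 = 3⁵, so L = 3.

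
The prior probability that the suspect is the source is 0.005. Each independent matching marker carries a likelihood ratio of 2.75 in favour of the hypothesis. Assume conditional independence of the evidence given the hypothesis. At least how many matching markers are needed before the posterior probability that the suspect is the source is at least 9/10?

Prior odds: 0.005 ÷ 0.995 = 1/199.
Likelihood ratio per matching marker = 2.75.
Target posterior odds = 0.9/0.1 = 9.
Need (1/199) × 2.75ⁿ ≥ 9, i.e. 2.75ⁿ ≥ 1791.
2.75⁷ = 19487171/16384 falls short of 1791 but 2.75⁸ = 214358881/65536 reaches it, so n = 8.

8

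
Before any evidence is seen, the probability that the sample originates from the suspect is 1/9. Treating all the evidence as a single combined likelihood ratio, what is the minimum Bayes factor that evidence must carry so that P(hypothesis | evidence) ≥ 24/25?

Prior odds = (1/9)/(8/9) = 0.125.
Target odds = 0.96/0.04 = 24.
Required Bayes factor = 24 ÷ 0.125 = 192.

192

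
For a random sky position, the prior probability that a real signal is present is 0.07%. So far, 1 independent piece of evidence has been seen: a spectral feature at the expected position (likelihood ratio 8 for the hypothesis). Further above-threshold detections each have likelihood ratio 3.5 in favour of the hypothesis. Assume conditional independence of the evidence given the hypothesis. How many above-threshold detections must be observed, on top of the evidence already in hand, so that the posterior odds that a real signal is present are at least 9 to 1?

Prior odds = 0.0007/0.9993 = 7/9993.
Bayes factor of the evidence already in hand = 8.
Odds after that evidence = (7/9993) × 8 = 56/9993.
Target odds = 9.
Need 3.5ⁿ ≥ 9 ÷ (56/9993) = 89937/56.
3.5⁵ = 525.21875 falls short of 89937/56 but 3.5⁶ = 1838.265625 reaches it, so n = 6.

6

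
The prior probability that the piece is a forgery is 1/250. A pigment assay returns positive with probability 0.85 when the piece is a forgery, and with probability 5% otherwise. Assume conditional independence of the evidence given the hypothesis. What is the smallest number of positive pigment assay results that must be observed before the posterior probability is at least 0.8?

Prior odds: 0.004 ÷ 0.996 = 1/249.
Likelihood ratio of a positive result = 0.85/0.05 = 17.
Target posterior odds = 0.8/0.2 = 4.
Need (1/249) × 17ⁿ ≥ 4, i.e. 17ⁿ ≥ 996.
17² = 289 falls short of 996 but 17³ = 4913 reaches it, so n = 3.

3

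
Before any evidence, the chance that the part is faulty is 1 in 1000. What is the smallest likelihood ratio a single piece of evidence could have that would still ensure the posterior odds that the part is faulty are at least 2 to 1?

Prior odds = 0.001/0.999 = 1/999.
Target odds = 2.
Required Bayes factor = 2 ÷ (1/999) = 1998.

1998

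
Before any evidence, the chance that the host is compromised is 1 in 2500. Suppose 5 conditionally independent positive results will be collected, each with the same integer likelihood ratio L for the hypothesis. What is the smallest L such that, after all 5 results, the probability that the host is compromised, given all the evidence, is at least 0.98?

Prior odds = 0.0004/0.9996 = 1/2499.
Target odds = 0.98/0.02 = 49.
Need L⁵ ≥ 49 ÷ (1/2499) = 122451.
10⁵ = 100000 < 122451 ≤ 161051 = 11⁵, so L = 11.

11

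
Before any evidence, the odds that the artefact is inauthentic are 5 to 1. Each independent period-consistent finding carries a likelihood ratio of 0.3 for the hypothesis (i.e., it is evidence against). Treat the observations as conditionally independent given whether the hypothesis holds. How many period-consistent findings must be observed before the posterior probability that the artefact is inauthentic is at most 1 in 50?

5

Prior odds = 5.
Likelihood ratio per period-consistent finding = 0.3.
Target odds: 0.02 ÷ 0.98 = 1/49.
Require 0.3ⁿ ≤ 1/49 ÷ 5 = 1/245.
0.3⁴ = 0.0081 is still above 1/245 but 0.3⁵ = 243/100000 is at or below it, so n = 5.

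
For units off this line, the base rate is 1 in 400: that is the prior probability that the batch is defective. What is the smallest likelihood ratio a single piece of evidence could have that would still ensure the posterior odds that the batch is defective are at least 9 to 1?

3591

Prior odds = 0.0025/0.9975 = 1/399.
Target odds = 9.
Required Bayes factor = 9 ÷ (1/399) = 3591.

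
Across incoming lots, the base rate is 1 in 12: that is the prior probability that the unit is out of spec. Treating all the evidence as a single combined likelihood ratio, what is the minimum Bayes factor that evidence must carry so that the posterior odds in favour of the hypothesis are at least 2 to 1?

22

Prior odds = (1/12)/(11/12) = 1/11.
Target odds = 2.
Required Bayes factor = 2 ÷ (1/11) = 22.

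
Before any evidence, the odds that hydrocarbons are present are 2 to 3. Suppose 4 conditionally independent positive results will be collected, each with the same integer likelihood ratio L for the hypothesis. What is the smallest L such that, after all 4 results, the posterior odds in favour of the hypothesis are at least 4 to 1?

Prior odds = 2/3.
Target odds = 4.
Need L⁴ ≥ 4 ÷ (2/3) = 6.
1⁴ = 1 < 6 ≤ 16 = 2⁴, so L = 2.

2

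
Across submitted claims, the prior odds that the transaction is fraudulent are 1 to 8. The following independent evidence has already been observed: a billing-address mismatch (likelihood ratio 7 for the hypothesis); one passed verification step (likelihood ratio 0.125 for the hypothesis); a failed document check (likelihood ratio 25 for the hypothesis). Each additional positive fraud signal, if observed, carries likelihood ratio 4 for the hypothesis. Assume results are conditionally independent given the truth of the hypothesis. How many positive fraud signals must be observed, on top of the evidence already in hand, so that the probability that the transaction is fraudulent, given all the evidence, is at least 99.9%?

5

Prior odds = 0.125.
Combined Bayes factor of the evidence already in hand = 7 × 0.125 × 25 = 21.875.
Odds after that evidence = 0.125 × 21.875 = 2.734375.
Target odds = 0.999/0.001 = 999.
Need 4ⁿ ≥ 999 ÷ 2.734375 = 63936/175.
4⁴ = 256 falls short of 63936/175 but 4⁵ = 1024 reaches it, so n = 5.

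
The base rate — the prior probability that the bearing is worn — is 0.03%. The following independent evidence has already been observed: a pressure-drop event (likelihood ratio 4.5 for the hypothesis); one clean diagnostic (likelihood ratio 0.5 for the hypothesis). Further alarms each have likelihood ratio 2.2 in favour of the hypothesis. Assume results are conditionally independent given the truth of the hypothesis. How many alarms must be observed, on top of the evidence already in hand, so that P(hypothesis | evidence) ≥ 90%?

13

Prior odds = 0.0003/0.9997 = 3/9997.
Combined Bayes factor of the evidence already in hand = 4.5 × 0.5 = 2.25.
Odds after that evidence = (3/9997) × 2.25 = 27/39988.
Target odds = 0.9/0.1 = 9.
Need 2.2ⁿ ≥ 9 ÷ (27/39988) = 39988/3.
2.2¹² ≈12855 falls short of 39988/3 but 2.2¹³ ≈28281 reaches it, so n = 13.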